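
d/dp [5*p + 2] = 5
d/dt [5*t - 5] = 5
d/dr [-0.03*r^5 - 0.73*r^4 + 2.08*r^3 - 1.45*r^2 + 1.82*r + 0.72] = -0.15*r^4 - 2.92*r^3 + 6.24*r^2 - 2.9*r + 1.82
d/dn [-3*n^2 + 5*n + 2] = 5 - 6*n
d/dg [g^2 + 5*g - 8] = 2*g + 5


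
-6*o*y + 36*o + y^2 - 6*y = (-6*o + y)*(y - 6)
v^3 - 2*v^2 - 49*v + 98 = (v - 7)*(v - 2)*(v + 7)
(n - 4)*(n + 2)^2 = n^3 - 12*n - 16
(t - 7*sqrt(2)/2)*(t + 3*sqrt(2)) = t^2 - sqrt(2)*t/2 - 21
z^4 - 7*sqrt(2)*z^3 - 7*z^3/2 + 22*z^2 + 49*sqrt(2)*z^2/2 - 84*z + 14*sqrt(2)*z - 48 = (z - 4)*(z + 1/2)*(z - 4*sqrt(2))*(z - 3*sqrt(2))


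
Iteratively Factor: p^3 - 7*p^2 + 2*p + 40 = (p - 4)*(p^2 - 3*p - 10) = (p - 5)*(p - 4)*(p + 2)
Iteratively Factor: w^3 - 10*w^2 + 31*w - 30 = (w - 3)*(w^2 - 7*w + 10) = (w - 3)*(w - 2)*(w - 5)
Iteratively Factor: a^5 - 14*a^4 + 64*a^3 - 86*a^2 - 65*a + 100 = (a - 4)*(a^4 - 10*a^3 + 24*a^2 + 10*a - 25) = (a - 4)*(a + 1)*(a^3 - 11*a^2 + 35*a - 25) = (a - 5)*(a - 4)*(a + 1)*(a^2 - 6*a + 5) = (a - 5)^2*(a - 4)*(a + 1)*(a - 1)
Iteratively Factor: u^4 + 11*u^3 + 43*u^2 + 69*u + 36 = (u + 3)*(u^3 + 8*u^2 + 19*u + 12) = (u + 3)*(u + 4)*(u^2 + 4*u + 3) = (u + 1)*(u + 3)*(u + 4)*(u + 3)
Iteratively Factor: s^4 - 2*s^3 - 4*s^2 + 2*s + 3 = (s + 1)*(s^3 - 3*s^2 - s + 3) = (s + 1)^2*(s^2 - 4*s + 3) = (s - 1)*(s + 1)^2*(s - 3)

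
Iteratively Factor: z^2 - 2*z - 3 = (z - 3)*(z + 1)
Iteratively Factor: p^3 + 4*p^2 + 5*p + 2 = (p + 1)*(p^2 + 3*p + 2) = (p + 1)^2*(p + 2)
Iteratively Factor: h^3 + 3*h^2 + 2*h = (h + 1)*(h^2 + 2*h) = (h + 1)*(h + 2)*(h)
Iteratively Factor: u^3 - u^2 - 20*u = (u)*(u^2 - u - 20) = u*(u + 4)*(u - 5)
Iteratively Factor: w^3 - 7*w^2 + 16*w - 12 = (w - 2)*(w^2 - 5*w + 6) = (w - 2)^2*(w - 3)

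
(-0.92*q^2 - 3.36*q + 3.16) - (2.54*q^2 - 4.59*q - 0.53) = -3.46*q^2 + 1.23*q + 3.69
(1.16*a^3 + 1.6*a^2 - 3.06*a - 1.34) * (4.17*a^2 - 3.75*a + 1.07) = 4.8372*a^5 + 2.322*a^4 - 17.519*a^3 + 7.5992*a^2 + 1.7508*a - 1.4338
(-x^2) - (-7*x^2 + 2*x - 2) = 6*x^2 - 2*x + 2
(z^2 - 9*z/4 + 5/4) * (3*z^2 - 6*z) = 3*z^4 - 51*z^3/4 + 69*z^2/4 - 15*z/2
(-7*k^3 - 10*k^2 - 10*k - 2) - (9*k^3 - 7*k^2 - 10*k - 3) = -16*k^3 - 3*k^2 + 1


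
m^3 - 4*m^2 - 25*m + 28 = (m - 7)*(m - 1)*(m + 4)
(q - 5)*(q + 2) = q^2 - 3*q - 10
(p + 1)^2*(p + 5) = p^3 + 7*p^2 + 11*p + 5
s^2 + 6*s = s*(s + 6)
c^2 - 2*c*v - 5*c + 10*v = (c - 5)*(c - 2*v)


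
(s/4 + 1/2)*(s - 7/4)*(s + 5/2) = s^3/4 + 11*s^2/16 - 23*s/32 - 35/16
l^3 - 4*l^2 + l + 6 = (l - 3)*(l - 2)*(l + 1)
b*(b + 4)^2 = b^3 + 8*b^2 + 16*b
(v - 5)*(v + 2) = v^2 - 3*v - 10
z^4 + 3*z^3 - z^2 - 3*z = z*(z - 1)*(z + 1)*(z + 3)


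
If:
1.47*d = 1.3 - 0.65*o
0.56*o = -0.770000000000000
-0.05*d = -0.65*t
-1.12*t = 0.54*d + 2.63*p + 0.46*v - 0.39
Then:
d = 1.49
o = -1.38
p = -0.174904942965779*v - 0.207010941258633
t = 0.11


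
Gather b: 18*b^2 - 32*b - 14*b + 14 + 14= 18*b^2 - 46*b + 28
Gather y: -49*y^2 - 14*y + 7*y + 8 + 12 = -49*y^2 - 7*y + 20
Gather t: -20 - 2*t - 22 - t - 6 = -3*t - 48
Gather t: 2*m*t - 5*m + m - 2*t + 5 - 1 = -4*m + t*(2*m - 2) + 4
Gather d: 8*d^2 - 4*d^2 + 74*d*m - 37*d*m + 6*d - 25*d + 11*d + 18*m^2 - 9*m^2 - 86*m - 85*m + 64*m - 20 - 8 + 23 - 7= 4*d^2 + d*(37*m - 8) + 9*m^2 - 107*m - 12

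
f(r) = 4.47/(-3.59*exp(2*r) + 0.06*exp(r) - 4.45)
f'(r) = 4.47*(7.18*exp(2*r) - 0.06*exp(r))/(-3.59*exp(2*r) + 0.06*exp(r) - 4.45)^2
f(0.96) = -0.16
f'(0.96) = 0.26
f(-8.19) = -1.00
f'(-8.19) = -0.00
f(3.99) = -0.00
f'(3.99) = 0.00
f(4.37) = -0.00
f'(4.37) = 0.00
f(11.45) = -0.00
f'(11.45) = 0.00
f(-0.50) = -0.78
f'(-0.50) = 0.35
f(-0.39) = -0.74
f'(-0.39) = 0.40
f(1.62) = -0.05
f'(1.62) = 0.09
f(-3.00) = -1.00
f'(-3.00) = 0.00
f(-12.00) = -1.00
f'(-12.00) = 0.00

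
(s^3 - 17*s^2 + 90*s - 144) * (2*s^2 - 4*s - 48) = 2*s^5 - 38*s^4 + 200*s^3 + 168*s^2 - 3744*s + 6912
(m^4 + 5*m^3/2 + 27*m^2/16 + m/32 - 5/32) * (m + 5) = m^5 + 15*m^4/2 + 227*m^3/16 + 271*m^2/32 - 25/32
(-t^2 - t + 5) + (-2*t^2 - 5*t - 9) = -3*t^2 - 6*t - 4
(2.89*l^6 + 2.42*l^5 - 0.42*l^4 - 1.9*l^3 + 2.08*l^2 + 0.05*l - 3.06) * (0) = 0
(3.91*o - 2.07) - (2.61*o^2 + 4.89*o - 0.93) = -2.61*o^2 - 0.98*o - 1.14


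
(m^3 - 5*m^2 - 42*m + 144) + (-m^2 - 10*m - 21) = m^3 - 6*m^2 - 52*m + 123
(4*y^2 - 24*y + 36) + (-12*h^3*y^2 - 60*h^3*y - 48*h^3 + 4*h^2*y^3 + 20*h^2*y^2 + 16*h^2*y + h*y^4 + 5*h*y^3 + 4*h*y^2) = -12*h^3*y^2 - 60*h^3*y - 48*h^3 + 4*h^2*y^3 + 20*h^2*y^2 + 16*h^2*y + h*y^4 + 5*h*y^3 + 4*h*y^2 + 4*y^2 - 24*y + 36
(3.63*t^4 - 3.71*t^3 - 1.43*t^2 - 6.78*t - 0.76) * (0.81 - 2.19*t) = -7.9497*t^5 + 11.0652*t^4 + 0.1266*t^3 + 13.6899*t^2 - 3.8274*t - 0.6156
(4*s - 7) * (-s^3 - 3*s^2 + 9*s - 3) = -4*s^4 - 5*s^3 + 57*s^2 - 75*s + 21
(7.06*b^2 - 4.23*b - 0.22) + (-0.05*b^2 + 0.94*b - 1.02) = 7.01*b^2 - 3.29*b - 1.24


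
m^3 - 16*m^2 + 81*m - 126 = (m - 7)*(m - 6)*(m - 3)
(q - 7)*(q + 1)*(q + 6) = q^3 - 43*q - 42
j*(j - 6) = j^2 - 6*j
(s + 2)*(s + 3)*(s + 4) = s^3 + 9*s^2 + 26*s + 24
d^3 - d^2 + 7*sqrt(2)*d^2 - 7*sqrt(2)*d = d*(d - 1)*(d + 7*sqrt(2))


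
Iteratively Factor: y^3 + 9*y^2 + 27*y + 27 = (y + 3)*(y^2 + 6*y + 9) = (y + 3)^2*(y + 3)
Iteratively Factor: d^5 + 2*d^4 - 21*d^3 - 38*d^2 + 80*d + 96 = (d + 3)*(d^4 - d^3 - 18*d^2 + 16*d + 32) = (d + 3)*(d + 4)*(d^3 - 5*d^2 + 2*d + 8) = (d - 2)*(d + 3)*(d + 4)*(d^2 - 3*d - 4) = (d - 2)*(d + 1)*(d + 3)*(d + 4)*(d - 4)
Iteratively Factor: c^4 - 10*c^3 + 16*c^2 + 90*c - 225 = (c - 3)*(c^3 - 7*c^2 - 5*c + 75) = (c - 3)*(c + 3)*(c^2 - 10*c + 25) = (c - 5)*(c - 3)*(c + 3)*(c - 5)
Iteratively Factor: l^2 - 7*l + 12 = (l - 4)*(l - 3)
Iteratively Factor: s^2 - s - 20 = (s + 4)*(s - 5)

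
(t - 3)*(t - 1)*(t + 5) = t^3 + t^2 - 17*t + 15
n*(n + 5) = n^2 + 5*n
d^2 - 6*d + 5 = (d - 5)*(d - 1)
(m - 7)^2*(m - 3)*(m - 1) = m^4 - 18*m^3 + 108*m^2 - 238*m + 147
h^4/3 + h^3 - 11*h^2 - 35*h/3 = h*(h/3 + 1/3)*(h - 5)*(h + 7)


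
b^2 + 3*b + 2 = (b + 1)*(b + 2)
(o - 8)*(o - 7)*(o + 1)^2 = o^4 - 13*o^3 + 27*o^2 + 97*o + 56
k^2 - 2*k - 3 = (k - 3)*(k + 1)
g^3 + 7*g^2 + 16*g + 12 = (g + 2)^2*(g + 3)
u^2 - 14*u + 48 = (u - 8)*(u - 6)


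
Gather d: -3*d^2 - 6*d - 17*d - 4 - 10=-3*d^2 - 23*d - 14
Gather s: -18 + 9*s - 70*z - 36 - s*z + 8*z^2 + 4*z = s*(9 - z) + 8*z^2 - 66*z - 54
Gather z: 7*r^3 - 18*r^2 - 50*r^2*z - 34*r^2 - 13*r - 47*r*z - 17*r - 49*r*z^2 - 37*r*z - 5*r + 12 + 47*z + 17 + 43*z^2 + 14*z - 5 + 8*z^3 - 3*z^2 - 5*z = 7*r^3 - 52*r^2 - 35*r + 8*z^3 + z^2*(40 - 49*r) + z*(-50*r^2 - 84*r + 56) + 24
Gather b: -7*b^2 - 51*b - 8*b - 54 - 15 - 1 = -7*b^2 - 59*b - 70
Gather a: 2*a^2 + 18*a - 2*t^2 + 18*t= 2*a^2 + 18*a - 2*t^2 + 18*t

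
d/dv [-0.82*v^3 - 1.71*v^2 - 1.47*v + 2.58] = -2.46*v^2 - 3.42*v - 1.47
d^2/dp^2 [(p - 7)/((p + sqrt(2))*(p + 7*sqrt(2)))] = 2*(p^3 - 21*p^2 - 168*sqrt(2)*p - 42*p - 798 - 112*sqrt(2))/(p^6 + 24*sqrt(2)*p^5 + 426*p^4 + 1696*sqrt(2)*p^3 + 5964*p^2 + 4704*sqrt(2)*p + 2744)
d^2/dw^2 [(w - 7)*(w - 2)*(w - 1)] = 6*w - 20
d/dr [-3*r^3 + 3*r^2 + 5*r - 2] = -9*r^2 + 6*r + 5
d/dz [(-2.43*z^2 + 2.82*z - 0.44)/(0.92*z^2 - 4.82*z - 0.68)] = (9.1182*z^2 + 4.1144*z - 4.0384)/(0.8464*z^4 - 8.8688*z^3 + 21.9812*z^2 + 6.5552*z + 0.4624)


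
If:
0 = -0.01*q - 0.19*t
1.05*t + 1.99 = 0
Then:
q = 36.01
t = -1.90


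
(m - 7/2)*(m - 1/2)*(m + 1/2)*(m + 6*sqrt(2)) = m^4 - 7*m^3/2 + 6*sqrt(2)*m^3 - 21*sqrt(2)*m^2 - m^2/4 - 3*sqrt(2)*m/2 + 7*m/8 + 21*sqrt(2)/4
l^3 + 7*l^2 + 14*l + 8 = (l + 1)*(l + 2)*(l + 4)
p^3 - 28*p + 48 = (p - 4)*(p - 2)*(p + 6)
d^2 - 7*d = d*(d - 7)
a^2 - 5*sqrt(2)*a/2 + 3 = (a - 3*sqrt(2)/2)*(a - sqrt(2))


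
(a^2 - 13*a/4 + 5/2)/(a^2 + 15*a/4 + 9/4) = (4*a^2 - 13*a + 10)/(4*a^2 + 15*a + 9)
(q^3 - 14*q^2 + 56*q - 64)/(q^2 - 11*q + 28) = (q^2 - 10*q + 16)/(q - 7)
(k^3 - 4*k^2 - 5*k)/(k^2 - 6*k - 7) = k*(k - 5)/(k - 7)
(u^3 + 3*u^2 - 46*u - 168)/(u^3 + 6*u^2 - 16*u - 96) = (u - 7)/(u - 4)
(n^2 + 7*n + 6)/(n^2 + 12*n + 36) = (n + 1)/(n + 6)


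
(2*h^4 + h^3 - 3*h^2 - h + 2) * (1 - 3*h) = -6*h^5 - h^4 + 10*h^3 - 7*h + 2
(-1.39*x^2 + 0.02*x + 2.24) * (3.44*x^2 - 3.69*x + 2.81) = -4.7816*x^4 + 5.1979*x^3 + 3.7259*x^2 - 8.2094*x + 6.2944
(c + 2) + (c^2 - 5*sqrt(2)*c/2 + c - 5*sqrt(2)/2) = c^2 - 5*sqrt(2)*c/2 + 2*c - 5*sqrt(2)/2 + 2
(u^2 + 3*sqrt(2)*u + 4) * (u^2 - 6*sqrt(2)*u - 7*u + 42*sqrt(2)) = u^4 - 7*u^3 - 3*sqrt(2)*u^3 - 32*u^2 + 21*sqrt(2)*u^2 - 24*sqrt(2)*u + 224*u + 168*sqrt(2)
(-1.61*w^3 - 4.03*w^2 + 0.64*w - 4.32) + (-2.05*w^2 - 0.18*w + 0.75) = -1.61*w^3 - 6.08*w^2 + 0.46*w - 3.57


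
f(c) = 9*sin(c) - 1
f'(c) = 9*cos(c)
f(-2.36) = -7.34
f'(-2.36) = -6.39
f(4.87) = -9.89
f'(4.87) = 1.41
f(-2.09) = -8.81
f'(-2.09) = -4.47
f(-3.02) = -2.09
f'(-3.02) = -8.93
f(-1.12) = -9.10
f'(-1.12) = 3.92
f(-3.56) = 2.66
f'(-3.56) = -8.22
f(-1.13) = -9.14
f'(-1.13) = 3.84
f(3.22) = -1.70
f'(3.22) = -8.97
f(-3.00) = -2.27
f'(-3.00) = -8.91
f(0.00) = -1.00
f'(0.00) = 9.00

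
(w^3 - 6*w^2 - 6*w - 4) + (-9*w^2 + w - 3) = w^3 - 15*w^2 - 5*w - 7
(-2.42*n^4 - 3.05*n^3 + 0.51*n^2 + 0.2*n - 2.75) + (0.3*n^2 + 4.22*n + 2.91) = -2.42*n^4 - 3.05*n^3 + 0.81*n^2 + 4.42*n + 0.16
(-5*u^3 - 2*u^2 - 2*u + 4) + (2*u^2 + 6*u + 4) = -5*u^3 + 4*u + 8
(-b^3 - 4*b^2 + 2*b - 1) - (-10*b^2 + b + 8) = -b^3 + 6*b^2 + b - 9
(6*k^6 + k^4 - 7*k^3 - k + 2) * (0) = 0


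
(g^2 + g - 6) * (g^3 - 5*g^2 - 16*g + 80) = g^5 - 4*g^4 - 27*g^3 + 94*g^2 + 176*g - 480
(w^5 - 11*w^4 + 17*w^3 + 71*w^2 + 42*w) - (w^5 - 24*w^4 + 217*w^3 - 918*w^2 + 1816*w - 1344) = 13*w^4 - 200*w^3 + 989*w^2 - 1774*w + 1344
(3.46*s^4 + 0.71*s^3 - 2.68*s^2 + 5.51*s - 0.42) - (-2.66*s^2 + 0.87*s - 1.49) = 3.46*s^4 + 0.71*s^3 - 0.02*s^2 + 4.64*s + 1.07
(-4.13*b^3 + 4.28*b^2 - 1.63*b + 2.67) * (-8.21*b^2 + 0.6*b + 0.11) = 33.9073*b^5 - 37.6168*b^4 + 15.496*b^3 - 22.4279*b^2 + 1.4227*b + 0.2937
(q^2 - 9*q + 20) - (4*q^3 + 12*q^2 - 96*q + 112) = -4*q^3 - 11*q^2 + 87*q - 92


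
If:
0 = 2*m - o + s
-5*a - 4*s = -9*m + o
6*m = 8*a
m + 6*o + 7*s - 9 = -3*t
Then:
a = 45/143 - 15*t/143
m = 60/143 - 20*t/143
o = 159/143 - 53*t/143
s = 3/11 - t/11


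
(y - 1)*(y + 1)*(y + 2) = y^3 + 2*y^2 - y - 2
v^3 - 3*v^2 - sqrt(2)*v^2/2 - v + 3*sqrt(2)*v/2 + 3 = (v - 3)*(v - sqrt(2))*(v + sqrt(2)/2)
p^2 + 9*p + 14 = (p + 2)*(p + 7)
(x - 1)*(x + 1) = x^2 - 1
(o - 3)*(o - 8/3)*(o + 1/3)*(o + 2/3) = o^4 - 14*o^3/3 + 23*o^2/9 + 182*o/27 + 16/9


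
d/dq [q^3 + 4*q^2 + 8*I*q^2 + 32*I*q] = 3*q^2 + q*(8 + 16*I) + 32*I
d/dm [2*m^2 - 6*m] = 4*m - 6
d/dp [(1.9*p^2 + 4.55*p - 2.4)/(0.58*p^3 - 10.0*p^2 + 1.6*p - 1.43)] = (-1.102*p^4 - 5.278*p^3 + 52.716*p^2 - 53.434*p - 2.6665)/(0.3364*p^6 - 11.6*p^5 + 101.856*p^4 - 33.6588*p^3 + 31.16*p^2 - 4.576*p + 2.0449)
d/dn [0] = 0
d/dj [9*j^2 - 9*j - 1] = 18*j - 9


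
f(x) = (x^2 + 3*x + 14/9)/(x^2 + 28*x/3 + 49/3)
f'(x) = (-2*x - 28/3)*(x^2 + 3*x + 14/9)/(x^2 + 28*x/3 + 49/3)^2 + (2*x + 3)/(x^2 + 28*x/3 + 49/3) = 19/(3*(x^2 + 14*x + 49))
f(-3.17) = -0.65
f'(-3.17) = 0.43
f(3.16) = 0.38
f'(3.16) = 0.06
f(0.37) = 0.14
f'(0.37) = 0.12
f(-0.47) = 0.03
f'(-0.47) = 0.15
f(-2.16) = -0.31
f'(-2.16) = 0.27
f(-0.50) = 0.03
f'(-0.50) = 0.15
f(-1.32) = -0.12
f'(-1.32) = 0.20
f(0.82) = 0.19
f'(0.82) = 0.10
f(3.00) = 0.37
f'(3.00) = 0.06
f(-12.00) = 2.27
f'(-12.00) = 0.25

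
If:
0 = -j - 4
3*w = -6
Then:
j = -4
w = -2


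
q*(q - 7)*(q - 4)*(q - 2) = q^4 - 13*q^3 + 50*q^2 - 56*q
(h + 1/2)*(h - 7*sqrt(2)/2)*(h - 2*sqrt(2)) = h^3 - 11*sqrt(2)*h^2/2 + h^2/2 - 11*sqrt(2)*h/4 + 14*h + 7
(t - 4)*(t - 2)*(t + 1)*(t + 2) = t^4 - 3*t^3 - 8*t^2 + 12*t + 16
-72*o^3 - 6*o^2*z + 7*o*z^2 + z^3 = (-3*o + z)*(4*o + z)*(6*o + z)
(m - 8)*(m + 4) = m^2 - 4*m - 32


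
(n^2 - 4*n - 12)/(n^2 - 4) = (n - 6)/(n - 2)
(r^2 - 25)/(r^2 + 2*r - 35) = (r + 5)/(r + 7)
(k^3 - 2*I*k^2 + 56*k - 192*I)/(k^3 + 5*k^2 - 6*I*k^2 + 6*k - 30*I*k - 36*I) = (k^2 + 4*I*k + 32)/(k^2 + 5*k + 6)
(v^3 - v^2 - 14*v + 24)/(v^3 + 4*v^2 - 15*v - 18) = (v^2 + 2*v - 8)/(v^2 + 7*v + 6)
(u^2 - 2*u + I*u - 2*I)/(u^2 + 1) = (u - 2)/(u - I)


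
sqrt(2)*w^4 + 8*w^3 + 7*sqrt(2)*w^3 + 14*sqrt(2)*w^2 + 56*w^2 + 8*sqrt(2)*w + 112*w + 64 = (w + 2)*(w + 4)*(w + 4*sqrt(2))*(sqrt(2)*w + sqrt(2))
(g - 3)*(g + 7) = g^2 + 4*g - 21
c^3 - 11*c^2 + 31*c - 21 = (c - 7)*(c - 3)*(c - 1)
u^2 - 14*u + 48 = (u - 8)*(u - 6)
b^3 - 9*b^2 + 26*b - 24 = (b - 4)*(b - 3)*(b - 2)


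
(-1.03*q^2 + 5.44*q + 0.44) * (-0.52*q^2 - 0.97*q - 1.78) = 0.5356*q^4 - 1.8297*q^3 - 3.6722*q^2 - 10.11*q - 0.7832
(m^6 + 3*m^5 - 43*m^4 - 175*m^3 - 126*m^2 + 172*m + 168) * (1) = m^6 + 3*m^5 - 43*m^4 - 175*m^3 - 126*m^2 + 172*m + 168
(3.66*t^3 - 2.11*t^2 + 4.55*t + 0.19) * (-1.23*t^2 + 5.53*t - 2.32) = -4.5018*t^5 + 22.8351*t^4 - 25.756*t^3 + 29.823*t^2 - 9.5053*t - 0.4408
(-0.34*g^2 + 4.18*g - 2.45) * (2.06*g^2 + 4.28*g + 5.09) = -0.7004*g^4 + 7.1556*g^3 + 11.1128*g^2 + 10.7902*g - 12.4705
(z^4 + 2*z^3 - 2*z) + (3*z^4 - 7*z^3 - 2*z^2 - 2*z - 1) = 4*z^4 - 5*z^3 - 2*z^2 - 4*z - 1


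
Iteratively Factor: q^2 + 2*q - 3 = (q - 1)*(q + 3)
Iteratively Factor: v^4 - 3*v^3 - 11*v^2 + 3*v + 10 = (v + 2)*(v^3 - 5*v^2 - v + 5) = (v - 5)*(v + 2)*(v^2 - 1) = (v - 5)*(v - 1)*(v + 2)*(v + 1)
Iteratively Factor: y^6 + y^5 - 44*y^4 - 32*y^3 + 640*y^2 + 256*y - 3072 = (y + 4)*(y^5 - 3*y^4 - 32*y^3 + 96*y^2 + 256*y - 768) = (y - 4)*(y + 4)*(y^4 + y^3 - 28*y^2 - 16*y + 192) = (y - 4)*(y - 3)*(y + 4)*(y^3 + 4*y^2 - 16*y - 64) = (y - 4)*(y - 3)*(y + 4)^2*(y^2 - 16) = (y - 4)^2*(y - 3)*(y + 4)^2*(y + 4)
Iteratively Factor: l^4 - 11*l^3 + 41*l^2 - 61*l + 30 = (l - 1)*(l^3 - 10*l^2 + 31*l - 30) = (l - 2)*(l - 1)*(l^2 - 8*l + 15) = (l - 5)*(l - 2)*(l - 1)*(l - 3)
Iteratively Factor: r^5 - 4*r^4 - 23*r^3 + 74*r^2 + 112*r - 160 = (r - 1)*(r^4 - 3*r^3 - 26*r^2 + 48*r + 160) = (r - 1)*(r + 4)*(r^3 - 7*r^2 + 2*r + 40) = (r - 1)*(r + 2)*(r + 4)*(r^2 - 9*r + 20) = (r - 4)*(r - 1)*(r + 2)*(r + 4)*(r - 5)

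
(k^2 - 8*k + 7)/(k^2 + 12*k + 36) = (k^2 - 8*k + 7)/(k^2 + 12*k + 36)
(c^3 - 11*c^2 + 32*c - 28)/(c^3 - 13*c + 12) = (c^3 - 11*c^2 + 32*c - 28)/(c^3 - 13*c + 12)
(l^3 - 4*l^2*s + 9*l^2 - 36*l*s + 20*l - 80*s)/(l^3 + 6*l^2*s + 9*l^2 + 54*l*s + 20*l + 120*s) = (l - 4*s)/(l + 6*s)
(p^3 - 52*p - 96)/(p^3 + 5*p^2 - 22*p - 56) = (p^2 - 2*p - 48)/(p^2 + 3*p - 28)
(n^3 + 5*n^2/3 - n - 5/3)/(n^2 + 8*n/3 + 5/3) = n - 1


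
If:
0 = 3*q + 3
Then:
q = -1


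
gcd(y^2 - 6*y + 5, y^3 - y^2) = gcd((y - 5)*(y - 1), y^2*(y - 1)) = y - 1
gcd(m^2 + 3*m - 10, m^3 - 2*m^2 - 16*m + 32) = m - 2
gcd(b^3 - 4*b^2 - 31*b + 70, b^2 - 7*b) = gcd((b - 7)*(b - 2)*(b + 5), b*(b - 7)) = b - 7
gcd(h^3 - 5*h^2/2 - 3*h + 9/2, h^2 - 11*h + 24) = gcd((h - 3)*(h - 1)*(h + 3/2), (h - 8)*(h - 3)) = h - 3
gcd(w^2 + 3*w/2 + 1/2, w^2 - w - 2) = w + 1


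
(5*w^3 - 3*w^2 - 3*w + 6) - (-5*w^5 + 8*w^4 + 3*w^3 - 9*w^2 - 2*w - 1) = 5*w^5 - 8*w^4 + 2*w^3 + 6*w^2 - w + 7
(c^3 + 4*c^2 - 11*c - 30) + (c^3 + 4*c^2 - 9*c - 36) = 2*c^3 + 8*c^2 - 20*c - 66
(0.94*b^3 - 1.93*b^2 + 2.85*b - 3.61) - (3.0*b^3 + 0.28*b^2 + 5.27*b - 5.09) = -2.06*b^3 - 2.21*b^2 - 2.42*b + 1.48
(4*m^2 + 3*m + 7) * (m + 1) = 4*m^3 + 7*m^2 + 10*m + 7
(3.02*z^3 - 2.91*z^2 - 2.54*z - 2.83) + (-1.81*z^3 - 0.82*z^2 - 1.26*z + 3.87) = 1.21*z^3 - 3.73*z^2 - 3.8*z + 1.04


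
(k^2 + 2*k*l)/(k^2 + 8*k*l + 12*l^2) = k/(k + 6*l)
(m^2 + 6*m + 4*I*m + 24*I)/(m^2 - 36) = (m + 4*I)/(m - 6)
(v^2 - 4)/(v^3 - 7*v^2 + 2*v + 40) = (v - 2)/(v^2 - 9*v + 20)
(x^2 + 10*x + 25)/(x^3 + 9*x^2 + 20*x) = (x + 5)/(x*(x + 4))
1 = 1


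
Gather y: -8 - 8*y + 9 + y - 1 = -7*y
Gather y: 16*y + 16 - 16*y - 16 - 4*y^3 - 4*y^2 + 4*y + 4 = -4*y^3 - 4*y^2 + 4*y + 4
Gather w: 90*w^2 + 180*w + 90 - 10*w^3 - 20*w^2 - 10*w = -10*w^3 + 70*w^2 + 170*w + 90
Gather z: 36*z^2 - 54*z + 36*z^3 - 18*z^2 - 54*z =36*z^3 + 18*z^2 - 108*z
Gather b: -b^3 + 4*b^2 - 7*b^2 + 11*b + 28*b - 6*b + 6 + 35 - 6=-b^3 - 3*b^2 + 33*b + 35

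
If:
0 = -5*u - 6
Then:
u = -6/5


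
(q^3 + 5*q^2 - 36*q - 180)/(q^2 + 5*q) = q - 36/q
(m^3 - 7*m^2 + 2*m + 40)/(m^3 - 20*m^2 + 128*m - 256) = (m^2 - 3*m - 10)/(m^2 - 16*m + 64)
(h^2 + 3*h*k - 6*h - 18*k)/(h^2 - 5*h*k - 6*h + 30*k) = (h + 3*k)/(h - 5*k)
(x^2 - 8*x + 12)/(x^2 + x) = (x^2 - 8*x + 12)/(x*(x + 1))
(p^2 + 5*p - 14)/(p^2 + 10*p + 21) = (p - 2)/(p + 3)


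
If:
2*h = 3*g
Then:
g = 2*h/3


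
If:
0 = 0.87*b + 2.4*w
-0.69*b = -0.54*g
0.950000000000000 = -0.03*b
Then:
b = -31.67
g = -40.46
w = 11.48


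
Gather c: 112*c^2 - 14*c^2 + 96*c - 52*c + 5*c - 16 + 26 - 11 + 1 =98*c^2 + 49*c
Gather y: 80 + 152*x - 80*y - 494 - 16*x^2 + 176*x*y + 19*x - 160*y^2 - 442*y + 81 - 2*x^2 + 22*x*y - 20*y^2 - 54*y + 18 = -18*x^2 + 171*x - 180*y^2 + y*(198*x - 576) - 315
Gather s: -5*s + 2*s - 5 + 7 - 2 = -3*s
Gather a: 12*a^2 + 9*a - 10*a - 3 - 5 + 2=12*a^2 - a - 6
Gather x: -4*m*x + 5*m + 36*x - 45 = 5*m + x*(36 - 4*m) - 45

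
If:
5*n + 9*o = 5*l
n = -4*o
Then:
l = -11*o/5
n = -4*o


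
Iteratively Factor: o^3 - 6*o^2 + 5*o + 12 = (o - 4)*(o^2 - 2*o - 3) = (o - 4)*(o - 3)*(o + 1)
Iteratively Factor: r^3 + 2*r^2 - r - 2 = (r - 1)*(r^2 + 3*r + 2) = (r - 1)*(r + 2)*(r + 1)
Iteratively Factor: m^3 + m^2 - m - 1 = (m + 1)*(m^2 - 1) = (m + 1)^2*(m - 1)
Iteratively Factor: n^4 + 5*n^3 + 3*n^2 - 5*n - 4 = (n + 1)*(n^3 + 4*n^2 - n - 4) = (n + 1)^2*(n^2 + 3*n - 4) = (n + 1)^2*(n + 4)*(n - 1)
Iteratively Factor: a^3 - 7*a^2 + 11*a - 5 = (a - 1)*(a^2 - 6*a + 5) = (a - 1)^2*(a - 5)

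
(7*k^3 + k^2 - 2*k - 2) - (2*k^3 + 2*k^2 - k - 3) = 5*k^3 - k^2 - k + 1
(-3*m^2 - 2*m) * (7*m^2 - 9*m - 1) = -21*m^4 + 13*m^3 + 21*m^2 + 2*m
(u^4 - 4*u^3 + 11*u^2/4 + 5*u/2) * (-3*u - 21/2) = -3*u^5 + 3*u^4/2 + 135*u^3/4 - 291*u^2/8 - 105*u/4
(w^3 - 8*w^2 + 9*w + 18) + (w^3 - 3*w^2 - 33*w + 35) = 2*w^3 - 11*w^2 - 24*w + 53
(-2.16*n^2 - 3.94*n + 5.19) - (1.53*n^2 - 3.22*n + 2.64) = -3.69*n^2 - 0.72*n + 2.55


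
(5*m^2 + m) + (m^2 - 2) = 6*m^2 + m - 2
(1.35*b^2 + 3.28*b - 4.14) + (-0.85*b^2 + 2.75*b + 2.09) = 0.5*b^2 + 6.03*b - 2.05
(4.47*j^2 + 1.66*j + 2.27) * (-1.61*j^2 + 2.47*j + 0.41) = -7.1967*j^4 + 8.3683*j^3 + 2.2782*j^2 + 6.2875*j + 0.9307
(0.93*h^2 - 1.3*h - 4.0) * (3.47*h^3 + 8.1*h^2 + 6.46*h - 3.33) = 3.2271*h^5 + 3.022*h^4 - 18.4022*h^3 - 43.8949*h^2 - 21.511*h + 13.32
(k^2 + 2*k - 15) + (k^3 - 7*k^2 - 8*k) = k^3 - 6*k^2 - 6*k - 15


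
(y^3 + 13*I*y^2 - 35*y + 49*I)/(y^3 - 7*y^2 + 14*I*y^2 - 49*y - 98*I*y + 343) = (y - I)/(y - 7)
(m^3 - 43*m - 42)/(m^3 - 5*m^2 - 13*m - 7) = (m + 6)/(m + 1)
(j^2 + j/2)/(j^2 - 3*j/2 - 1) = j/(j - 2)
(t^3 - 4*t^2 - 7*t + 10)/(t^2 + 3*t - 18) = (t^3 - 4*t^2 - 7*t + 10)/(t^2 + 3*t - 18)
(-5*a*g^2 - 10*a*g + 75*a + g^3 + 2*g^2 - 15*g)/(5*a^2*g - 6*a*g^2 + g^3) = (-g^2 - 2*g + 15)/(g*(a - g))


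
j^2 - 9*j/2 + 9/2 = (j - 3)*(j - 3/2)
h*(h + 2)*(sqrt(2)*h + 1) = sqrt(2)*h^3 + h^2 + 2*sqrt(2)*h^2 + 2*h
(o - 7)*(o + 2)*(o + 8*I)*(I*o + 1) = I*o^4 - 7*o^3 - 5*I*o^3 + 35*o^2 - 6*I*o^2 + 98*o - 40*I*o - 112*I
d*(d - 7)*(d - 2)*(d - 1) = d^4 - 10*d^3 + 23*d^2 - 14*d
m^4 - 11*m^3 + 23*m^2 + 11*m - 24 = (m - 8)*(m - 3)*(m - 1)*(m + 1)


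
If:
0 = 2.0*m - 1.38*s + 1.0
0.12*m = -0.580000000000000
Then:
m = -4.83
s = -6.28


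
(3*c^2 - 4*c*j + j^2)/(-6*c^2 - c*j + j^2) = (-c + j)/(2*c + j)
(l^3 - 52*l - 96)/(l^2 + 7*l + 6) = (l^2 - 6*l - 16)/(l + 1)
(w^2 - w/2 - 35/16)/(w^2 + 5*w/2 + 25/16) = (4*w - 7)/(4*w + 5)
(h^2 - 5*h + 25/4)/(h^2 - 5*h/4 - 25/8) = 2*(2*h - 5)/(4*h + 5)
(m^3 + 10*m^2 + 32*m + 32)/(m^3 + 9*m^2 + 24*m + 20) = (m^2 + 8*m + 16)/(m^2 + 7*m + 10)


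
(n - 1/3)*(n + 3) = n^2 + 8*n/3 - 1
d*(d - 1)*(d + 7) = d^3 + 6*d^2 - 7*d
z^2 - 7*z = z*(z - 7)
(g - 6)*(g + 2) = g^2 - 4*g - 12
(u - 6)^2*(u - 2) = u^3 - 14*u^2 + 60*u - 72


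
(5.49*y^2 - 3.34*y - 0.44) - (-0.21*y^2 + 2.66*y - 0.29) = 5.7*y^2 - 6.0*y - 0.15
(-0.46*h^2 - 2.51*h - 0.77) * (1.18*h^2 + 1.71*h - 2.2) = -0.5428*h^4 - 3.7484*h^3 - 4.1887*h^2 + 4.2053*h + 1.694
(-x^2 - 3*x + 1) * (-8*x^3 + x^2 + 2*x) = 8*x^5 + 23*x^4 - 13*x^3 - 5*x^2 + 2*x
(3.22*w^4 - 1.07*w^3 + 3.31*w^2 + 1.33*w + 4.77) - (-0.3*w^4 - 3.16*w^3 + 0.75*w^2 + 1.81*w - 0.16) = 3.52*w^4 + 2.09*w^3 + 2.56*w^2 - 0.48*w + 4.93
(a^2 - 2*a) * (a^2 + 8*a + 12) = a^4 + 6*a^3 - 4*a^2 - 24*a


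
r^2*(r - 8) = r^3 - 8*r^2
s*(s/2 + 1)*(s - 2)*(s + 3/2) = s^4/2 + 3*s^3/4 - 2*s^2 - 3*s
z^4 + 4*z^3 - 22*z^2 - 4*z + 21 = (z - 3)*(z - 1)*(z + 1)*(z + 7)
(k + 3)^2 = k^2 + 6*k + 9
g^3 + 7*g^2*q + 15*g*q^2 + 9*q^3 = (g + q)*(g + 3*q)^2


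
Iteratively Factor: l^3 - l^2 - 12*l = (l + 3)*(l^2 - 4*l) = (l - 4)*(l + 3)*(l)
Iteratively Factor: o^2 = (o)*(o)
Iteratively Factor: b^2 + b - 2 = (b + 2)*(b - 1)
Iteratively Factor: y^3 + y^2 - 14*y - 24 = (y + 3)*(y^2 - 2*y - 8) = (y + 2)*(y + 3)*(y - 4)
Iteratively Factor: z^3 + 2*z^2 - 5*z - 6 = (z + 3)*(z^2 - z - 2) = (z + 1)*(z + 3)*(z - 2)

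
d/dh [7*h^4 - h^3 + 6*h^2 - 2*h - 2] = 28*h^3 - 3*h^2 + 12*h - 2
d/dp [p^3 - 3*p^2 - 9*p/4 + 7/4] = 3*p^2 - 6*p - 9/4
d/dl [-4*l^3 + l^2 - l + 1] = -12*l^2 + 2*l - 1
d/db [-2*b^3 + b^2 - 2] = 2*b*(1 - 3*b)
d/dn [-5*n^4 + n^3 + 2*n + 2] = -20*n^3 + 3*n^2 + 2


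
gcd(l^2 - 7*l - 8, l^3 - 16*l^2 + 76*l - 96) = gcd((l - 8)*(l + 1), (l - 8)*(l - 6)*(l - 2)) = l - 8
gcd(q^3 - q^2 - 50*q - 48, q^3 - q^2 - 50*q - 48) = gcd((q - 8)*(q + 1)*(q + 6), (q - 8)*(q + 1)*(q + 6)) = q^3 - q^2 - 50*q - 48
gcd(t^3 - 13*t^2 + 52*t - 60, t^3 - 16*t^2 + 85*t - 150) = t^2 - 11*t + 30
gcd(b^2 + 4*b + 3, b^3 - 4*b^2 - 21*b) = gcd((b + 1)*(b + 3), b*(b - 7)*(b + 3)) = b + 3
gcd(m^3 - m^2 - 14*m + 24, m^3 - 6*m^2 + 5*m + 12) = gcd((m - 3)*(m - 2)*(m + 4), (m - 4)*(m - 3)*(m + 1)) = m - 3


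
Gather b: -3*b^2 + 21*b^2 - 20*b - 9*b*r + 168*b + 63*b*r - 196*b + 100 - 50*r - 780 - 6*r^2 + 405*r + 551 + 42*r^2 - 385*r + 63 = 18*b^2 + b*(54*r - 48) + 36*r^2 - 30*r - 66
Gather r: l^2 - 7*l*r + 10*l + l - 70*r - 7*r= l^2 + 11*l + r*(-7*l - 77)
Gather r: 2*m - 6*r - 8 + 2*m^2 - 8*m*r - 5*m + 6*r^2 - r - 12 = 2*m^2 - 3*m + 6*r^2 + r*(-8*m - 7) - 20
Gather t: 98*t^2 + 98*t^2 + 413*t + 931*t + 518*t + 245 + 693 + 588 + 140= 196*t^2 + 1862*t + 1666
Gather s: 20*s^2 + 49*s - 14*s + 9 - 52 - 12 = 20*s^2 + 35*s - 55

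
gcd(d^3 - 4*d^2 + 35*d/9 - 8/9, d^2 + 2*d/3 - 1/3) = d - 1/3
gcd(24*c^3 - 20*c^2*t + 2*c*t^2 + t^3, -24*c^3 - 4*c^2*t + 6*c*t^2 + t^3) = -12*c^2 + 4*c*t + t^2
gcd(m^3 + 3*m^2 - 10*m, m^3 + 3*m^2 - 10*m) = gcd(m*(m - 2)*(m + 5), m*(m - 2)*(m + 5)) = m^3 + 3*m^2 - 10*m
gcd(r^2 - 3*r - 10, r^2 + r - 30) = r - 5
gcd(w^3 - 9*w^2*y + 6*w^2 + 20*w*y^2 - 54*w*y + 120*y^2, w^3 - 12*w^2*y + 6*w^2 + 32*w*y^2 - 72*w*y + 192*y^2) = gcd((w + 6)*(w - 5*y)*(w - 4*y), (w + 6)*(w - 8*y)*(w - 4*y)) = -w^2 + 4*w*y - 6*w + 24*y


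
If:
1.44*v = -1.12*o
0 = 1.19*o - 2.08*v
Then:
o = 0.00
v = 0.00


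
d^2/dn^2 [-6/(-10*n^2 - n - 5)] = 12*(-100*n^2 - 10*n + (20*n + 1)^2 - 50)/(10*n^2 + n + 5)^3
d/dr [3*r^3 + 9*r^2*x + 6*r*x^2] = 9*r^2 + 18*r*x + 6*x^2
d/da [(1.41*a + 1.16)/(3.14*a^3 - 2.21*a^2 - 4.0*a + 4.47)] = (-8.8548*a^3 - 7.8111*a^2 + 5.1272*a + 10.9427)/(9.8596*a^6 - 13.8788*a^5 - 20.2359*a^4 + 45.7516*a^3 - 3.7574*a^2 - 35.76*a + 19.9809)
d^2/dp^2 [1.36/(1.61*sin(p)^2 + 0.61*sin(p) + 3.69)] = (-14.101024*sin(p)^4 - 4.006968*sin(p)^3 + 52.963976*sin(p)^2 + 11.07516*sin(p) - 15.147136)/(1.61*sin(p)^2 + 0.61*sin(p) + 3.69)^3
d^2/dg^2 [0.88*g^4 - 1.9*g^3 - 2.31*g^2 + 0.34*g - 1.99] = 10.56*g^2 - 11.4*g - 4.62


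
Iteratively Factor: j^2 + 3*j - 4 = (j - 1)*(j + 4)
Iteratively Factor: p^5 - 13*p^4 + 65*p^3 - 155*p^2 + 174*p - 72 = (p - 2)*(p^4 - 11*p^3 + 43*p^2 - 69*p + 36) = (p - 4)*(p - 2)*(p^3 - 7*p^2 + 15*p - 9) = (p - 4)*(p - 3)*(p - 2)*(p^2 - 4*p + 3) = (p - 4)*(p - 3)^2*(p - 2)*(p - 1)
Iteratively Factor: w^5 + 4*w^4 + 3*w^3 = (w)*(w^4 + 4*w^3 + 3*w^2) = w*(w + 3)*(w^3 + w^2) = w^2*(w + 3)*(w^2 + w) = w^3*(w + 3)*(w + 1)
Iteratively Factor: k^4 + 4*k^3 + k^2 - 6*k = (k - 1)*(k^3 + 5*k^2 + 6*k) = k*(k - 1)*(k^2 + 5*k + 6) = k*(k - 1)*(k + 3)*(k + 2)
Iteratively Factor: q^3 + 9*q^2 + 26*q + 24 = (q + 3)*(q^2 + 6*q + 8) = (q + 2)*(q + 3)*(q + 4)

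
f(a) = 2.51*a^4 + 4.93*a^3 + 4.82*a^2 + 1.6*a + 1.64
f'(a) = 10.04*a^3 + 14.79*a^2 + 9.64*a + 1.6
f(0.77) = 8.86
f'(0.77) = 22.38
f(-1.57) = 7.18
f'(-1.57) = -15.93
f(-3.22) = 151.70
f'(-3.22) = -211.29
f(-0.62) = 1.70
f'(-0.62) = -1.08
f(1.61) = 54.15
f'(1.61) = 97.36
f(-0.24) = 1.47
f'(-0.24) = -0.00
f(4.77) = 1953.41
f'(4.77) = 1473.75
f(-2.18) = 26.67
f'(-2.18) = -53.14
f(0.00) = 1.64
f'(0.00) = 1.60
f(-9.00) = 13251.80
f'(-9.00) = -6206.33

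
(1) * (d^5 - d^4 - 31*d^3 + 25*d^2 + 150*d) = d^5 - d^4 - 31*d^3 + 25*d^2 + 150*d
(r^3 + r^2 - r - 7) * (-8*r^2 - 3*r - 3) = -8*r^5 - 11*r^4 + 2*r^3 + 56*r^2 + 24*r + 21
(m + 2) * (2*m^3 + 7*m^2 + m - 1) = 2*m^4 + 11*m^3 + 15*m^2 + m - 2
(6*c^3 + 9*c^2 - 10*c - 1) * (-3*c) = -18*c^4 - 27*c^3 + 30*c^2 + 3*c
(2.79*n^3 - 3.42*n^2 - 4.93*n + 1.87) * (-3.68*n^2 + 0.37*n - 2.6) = -10.2672*n^5 + 13.6179*n^4 + 9.623*n^3 + 0.186299999999999*n^2 + 13.5099*n - 4.862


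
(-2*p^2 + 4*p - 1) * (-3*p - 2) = 6*p^3 - 8*p^2 - 5*p + 2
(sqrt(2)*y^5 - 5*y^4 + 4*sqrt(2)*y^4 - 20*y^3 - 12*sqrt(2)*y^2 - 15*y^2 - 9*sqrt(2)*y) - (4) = sqrt(2)*y^5 - 5*y^4 + 4*sqrt(2)*y^4 - 20*y^3 - 12*sqrt(2)*y^2 - 15*y^2 - 9*sqrt(2)*y - 4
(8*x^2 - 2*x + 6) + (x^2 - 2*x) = 9*x^2 - 4*x + 6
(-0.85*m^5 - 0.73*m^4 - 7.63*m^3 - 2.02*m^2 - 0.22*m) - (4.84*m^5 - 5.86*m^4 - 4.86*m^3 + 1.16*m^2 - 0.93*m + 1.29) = -5.69*m^5 + 5.13*m^4 - 2.77*m^3 - 3.18*m^2 + 0.71*m - 1.29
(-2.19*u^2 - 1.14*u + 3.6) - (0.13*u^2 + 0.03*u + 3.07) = -2.32*u^2 - 1.17*u + 0.53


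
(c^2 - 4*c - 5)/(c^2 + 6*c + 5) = (c - 5)/(c + 5)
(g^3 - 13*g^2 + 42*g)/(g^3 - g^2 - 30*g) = (g - 7)/(g + 5)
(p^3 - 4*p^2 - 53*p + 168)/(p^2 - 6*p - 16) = (p^2 + 4*p - 21)/(p + 2)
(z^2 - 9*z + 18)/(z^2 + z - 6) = (z^2 - 9*z + 18)/(z^2 + z - 6)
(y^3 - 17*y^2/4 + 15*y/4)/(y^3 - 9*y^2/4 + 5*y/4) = (y - 3)/(y - 1)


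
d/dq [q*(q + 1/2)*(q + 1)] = 3*q^2 + 3*q + 1/2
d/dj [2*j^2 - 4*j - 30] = 4*j - 4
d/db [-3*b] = -3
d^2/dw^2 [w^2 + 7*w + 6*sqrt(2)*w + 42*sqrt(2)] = 2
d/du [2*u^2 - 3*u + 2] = 4*u - 3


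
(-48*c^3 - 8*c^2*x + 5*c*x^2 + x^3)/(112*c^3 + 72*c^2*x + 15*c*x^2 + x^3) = (-3*c + x)/(7*c + x)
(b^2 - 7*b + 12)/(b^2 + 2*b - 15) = (b - 4)/(b + 5)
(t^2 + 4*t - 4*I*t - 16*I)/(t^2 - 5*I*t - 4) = (t + 4)/(t - I)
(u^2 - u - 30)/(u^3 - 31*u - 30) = 1/(u + 1)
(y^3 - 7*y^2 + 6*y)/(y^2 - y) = y - 6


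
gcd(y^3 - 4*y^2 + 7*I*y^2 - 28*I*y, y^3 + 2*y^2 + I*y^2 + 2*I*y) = y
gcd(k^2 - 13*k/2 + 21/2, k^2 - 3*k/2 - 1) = 1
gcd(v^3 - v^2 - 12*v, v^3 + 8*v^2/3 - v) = v^2 + 3*v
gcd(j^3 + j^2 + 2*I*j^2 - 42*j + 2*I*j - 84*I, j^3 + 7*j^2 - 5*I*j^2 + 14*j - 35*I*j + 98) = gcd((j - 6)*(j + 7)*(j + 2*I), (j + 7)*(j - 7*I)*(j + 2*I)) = j^2 + j*(7 + 2*I) + 14*I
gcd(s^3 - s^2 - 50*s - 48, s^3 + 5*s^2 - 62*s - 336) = s^2 - 2*s - 48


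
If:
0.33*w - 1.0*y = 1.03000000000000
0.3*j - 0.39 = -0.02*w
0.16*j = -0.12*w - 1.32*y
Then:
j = 1.16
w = 2.11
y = -0.33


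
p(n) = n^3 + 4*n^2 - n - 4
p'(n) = 3*n^2 + 8*n - 1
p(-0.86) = -0.82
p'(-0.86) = -5.66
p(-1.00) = 0.00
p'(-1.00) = -6.00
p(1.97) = 17.20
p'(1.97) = 26.40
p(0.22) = -4.02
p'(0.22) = 0.91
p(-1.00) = 0.00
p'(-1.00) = -6.00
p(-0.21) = -3.62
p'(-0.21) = -2.55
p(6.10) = 365.72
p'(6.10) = 159.43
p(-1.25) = 1.55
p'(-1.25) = -6.31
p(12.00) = 2288.00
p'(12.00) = 527.00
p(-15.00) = -2464.00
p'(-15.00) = 554.00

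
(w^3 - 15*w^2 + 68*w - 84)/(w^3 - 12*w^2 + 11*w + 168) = (w^2 - 8*w + 12)/(w^2 - 5*w - 24)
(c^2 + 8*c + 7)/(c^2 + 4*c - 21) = (c + 1)/(c - 3)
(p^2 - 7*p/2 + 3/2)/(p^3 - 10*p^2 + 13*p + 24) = (p - 1/2)/(p^2 - 7*p - 8)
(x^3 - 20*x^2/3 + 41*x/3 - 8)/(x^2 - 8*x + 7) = (x^2 - 17*x/3 + 8)/(x - 7)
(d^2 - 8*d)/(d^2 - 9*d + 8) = d/(d - 1)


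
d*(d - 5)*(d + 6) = d^3 + d^2 - 30*d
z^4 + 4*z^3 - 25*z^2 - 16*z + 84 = (z - 3)*(z - 2)*(z + 2)*(z + 7)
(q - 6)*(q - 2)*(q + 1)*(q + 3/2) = q^4 - 11*q^3/2 - 13*q^2/2 + 18*q + 18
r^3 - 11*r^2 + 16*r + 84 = (r - 7)*(r - 6)*(r + 2)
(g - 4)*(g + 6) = g^2 + 2*g - 24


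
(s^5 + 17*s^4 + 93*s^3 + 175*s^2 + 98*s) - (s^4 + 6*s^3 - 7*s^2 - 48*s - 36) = s^5 + 16*s^4 + 87*s^3 + 182*s^2 + 146*s + 36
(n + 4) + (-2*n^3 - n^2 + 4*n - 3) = -2*n^3 - n^2 + 5*n + 1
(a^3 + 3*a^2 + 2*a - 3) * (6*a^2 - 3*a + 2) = 6*a^5 + 15*a^4 + 5*a^3 - 18*a^2 + 13*a - 6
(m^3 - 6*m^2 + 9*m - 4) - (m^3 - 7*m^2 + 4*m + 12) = m^2 + 5*m - 16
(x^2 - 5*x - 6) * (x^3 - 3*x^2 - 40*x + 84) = x^5 - 8*x^4 - 31*x^3 + 302*x^2 - 180*x - 504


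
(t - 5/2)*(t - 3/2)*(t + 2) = t^3 - 2*t^2 - 17*t/4 + 15/2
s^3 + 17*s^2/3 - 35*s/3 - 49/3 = (s - 7/3)*(s + 1)*(s + 7)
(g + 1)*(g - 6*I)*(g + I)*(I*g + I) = I*g^4 + 5*g^3 + 2*I*g^3 + 10*g^2 + 7*I*g^2 + 5*g + 12*I*g + 6*I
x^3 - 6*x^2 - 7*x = x*(x - 7)*(x + 1)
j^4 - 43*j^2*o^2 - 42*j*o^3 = j*(j - 7*o)*(j + o)*(j + 6*o)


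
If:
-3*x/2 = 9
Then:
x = -6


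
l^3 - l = l*(l - 1)*(l + 1)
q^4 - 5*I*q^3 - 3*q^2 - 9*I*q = q*(q - 3*I)^2*(q + I)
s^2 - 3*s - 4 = (s - 4)*(s + 1)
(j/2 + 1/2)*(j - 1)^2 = j^3/2 - j^2/2 - j/2 + 1/2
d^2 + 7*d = d*(d + 7)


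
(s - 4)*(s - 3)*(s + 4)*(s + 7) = s^4 + 4*s^3 - 37*s^2 - 64*s + 336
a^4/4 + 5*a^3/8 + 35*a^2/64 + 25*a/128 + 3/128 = (a/4 + 1/4)*(a + 1/4)*(a + 1/2)*(a + 3/4)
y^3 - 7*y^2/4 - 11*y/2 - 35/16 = (y - 7/2)*(y + 1/2)*(y + 5/4)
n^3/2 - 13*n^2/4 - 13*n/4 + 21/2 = (n/2 + 1)*(n - 7)*(n - 3/2)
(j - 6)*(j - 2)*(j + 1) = j^3 - 7*j^2 + 4*j + 12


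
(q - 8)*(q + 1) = q^2 - 7*q - 8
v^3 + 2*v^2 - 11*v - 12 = (v - 3)*(v + 1)*(v + 4)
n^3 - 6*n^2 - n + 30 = (n - 5)*(n - 3)*(n + 2)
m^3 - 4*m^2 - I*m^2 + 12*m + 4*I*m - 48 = (m - 4)*(m - 4*I)*(m + 3*I)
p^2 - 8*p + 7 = (p - 7)*(p - 1)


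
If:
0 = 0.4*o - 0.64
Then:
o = 1.60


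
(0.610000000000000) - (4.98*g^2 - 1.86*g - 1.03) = -4.98*g^2 + 1.86*g + 1.64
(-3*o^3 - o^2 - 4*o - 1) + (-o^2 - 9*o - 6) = -3*o^3 - 2*o^2 - 13*o - 7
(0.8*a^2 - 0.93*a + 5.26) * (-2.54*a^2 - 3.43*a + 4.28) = -2.032*a^4 - 0.3818*a^3 - 6.7465*a^2 - 22.0222*a + 22.5128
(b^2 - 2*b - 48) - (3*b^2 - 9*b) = -2*b^2 + 7*b - 48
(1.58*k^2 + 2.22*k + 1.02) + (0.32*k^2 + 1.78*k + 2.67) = 1.9*k^2 + 4.0*k + 3.69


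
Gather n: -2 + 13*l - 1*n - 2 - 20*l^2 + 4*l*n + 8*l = -20*l^2 + 21*l + n*(4*l - 1) - 4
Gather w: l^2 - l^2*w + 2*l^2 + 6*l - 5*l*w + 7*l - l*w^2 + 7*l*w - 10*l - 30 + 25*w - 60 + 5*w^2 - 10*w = 3*l^2 + 3*l + w^2*(5 - l) + w*(-l^2 + 2*l + 15) - 90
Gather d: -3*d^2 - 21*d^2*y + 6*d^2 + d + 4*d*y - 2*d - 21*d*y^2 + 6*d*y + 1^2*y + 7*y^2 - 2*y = d^2*(3 - 21*y) + d*(-21*y^2 + 10*y - 1) + 7*y^2 - y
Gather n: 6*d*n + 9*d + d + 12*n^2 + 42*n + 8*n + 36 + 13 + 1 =10*d + 12*n^2 + n*(6*d + 50) + 50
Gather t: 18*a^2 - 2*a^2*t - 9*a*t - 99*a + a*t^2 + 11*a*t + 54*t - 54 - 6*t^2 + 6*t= 18*a^2 - 99*a + t^2*(a - 6) + t*(-2*a^2 + 2*a + 60) - 54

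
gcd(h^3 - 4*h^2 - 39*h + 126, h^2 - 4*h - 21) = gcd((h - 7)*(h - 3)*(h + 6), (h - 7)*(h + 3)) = h - 7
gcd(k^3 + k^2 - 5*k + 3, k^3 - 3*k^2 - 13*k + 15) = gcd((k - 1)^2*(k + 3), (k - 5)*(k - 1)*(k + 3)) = k^2 + 2*k - 3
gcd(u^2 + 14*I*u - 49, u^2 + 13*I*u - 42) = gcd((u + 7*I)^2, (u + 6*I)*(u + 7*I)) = u + 7*I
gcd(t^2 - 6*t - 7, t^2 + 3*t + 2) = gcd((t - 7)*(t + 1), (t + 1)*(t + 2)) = t + 1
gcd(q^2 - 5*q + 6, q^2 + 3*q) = 1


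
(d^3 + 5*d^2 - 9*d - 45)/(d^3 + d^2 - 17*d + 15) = (d + 3)/(d - 1)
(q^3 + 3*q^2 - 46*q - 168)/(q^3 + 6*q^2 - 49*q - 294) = (q + 4)/(q + 7)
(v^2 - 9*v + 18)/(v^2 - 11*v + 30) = (v - 3)/(v - 5)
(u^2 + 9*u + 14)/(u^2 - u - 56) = (u + 2)/(u - 8)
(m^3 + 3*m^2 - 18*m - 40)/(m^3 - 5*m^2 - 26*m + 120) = (m + 2)/(m - 6)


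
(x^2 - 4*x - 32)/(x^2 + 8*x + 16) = (x - 8)/(x + 4)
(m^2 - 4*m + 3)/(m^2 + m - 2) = (m - 3)/(m + 2)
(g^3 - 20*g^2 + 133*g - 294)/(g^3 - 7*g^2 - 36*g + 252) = (g - 7)/(g + 6)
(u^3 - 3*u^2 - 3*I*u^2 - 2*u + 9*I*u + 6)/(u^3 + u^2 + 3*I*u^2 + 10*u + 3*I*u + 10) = (u^2 - u*(3 + I) + 3*I)/(u^2 + u*(1 + 5*I) + 5*I)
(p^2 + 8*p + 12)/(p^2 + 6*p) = (p + 2)/p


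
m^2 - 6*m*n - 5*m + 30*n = (m - 5)*(m - 6*n)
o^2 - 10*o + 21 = (o - 7)*(o - 3)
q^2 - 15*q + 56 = (q - 8)*(q - 7)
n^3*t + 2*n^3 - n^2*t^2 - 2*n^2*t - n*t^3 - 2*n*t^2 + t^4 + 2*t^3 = (-n + t)^2*(n + t)*(t + 2)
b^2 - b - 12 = (b - 4)*(b + 3)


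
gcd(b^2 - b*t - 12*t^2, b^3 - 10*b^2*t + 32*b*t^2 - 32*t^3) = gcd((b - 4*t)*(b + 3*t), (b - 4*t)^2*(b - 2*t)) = -b + 4*t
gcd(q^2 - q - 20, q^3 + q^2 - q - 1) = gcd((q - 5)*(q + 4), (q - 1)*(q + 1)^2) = 1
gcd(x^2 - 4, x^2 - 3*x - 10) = x + 2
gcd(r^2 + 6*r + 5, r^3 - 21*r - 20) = r + 1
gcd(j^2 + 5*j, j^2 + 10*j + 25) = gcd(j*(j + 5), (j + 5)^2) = j + 5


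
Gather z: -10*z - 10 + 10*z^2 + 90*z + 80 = 10*z^2 + 80*z + 70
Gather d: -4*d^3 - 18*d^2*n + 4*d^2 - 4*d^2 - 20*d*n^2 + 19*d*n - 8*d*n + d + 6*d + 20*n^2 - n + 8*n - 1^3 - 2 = -4*d^3 - 18*d^2*n + d*(-20*n^2 + 11*n + 7) + 20*n^2 + 7*n - 3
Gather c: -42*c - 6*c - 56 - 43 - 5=-48*c - 104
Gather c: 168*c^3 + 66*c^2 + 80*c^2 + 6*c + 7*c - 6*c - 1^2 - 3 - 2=168*c^3 + 146*c^2 + 7*c - 6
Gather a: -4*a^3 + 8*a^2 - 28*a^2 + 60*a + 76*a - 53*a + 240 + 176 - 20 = -4*a^3 - 20*a^2 + 83*a + 396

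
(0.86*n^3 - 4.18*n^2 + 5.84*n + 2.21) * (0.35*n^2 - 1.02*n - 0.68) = 0.301*n^5 - 2.3402*n^4 + 5.7228*n^3 - 2.3409*n^2 - 6.2254*n - 1.5028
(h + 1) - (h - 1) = 2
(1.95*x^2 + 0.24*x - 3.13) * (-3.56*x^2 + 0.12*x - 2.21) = -6.942*x^4 - 0.6204*x^3 + 6.8621*x^2 - 0.906*x + 6.9173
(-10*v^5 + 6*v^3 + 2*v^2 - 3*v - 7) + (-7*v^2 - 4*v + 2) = -10*v^5 + 6*v^3 - 5*v^2 - 7*v - 5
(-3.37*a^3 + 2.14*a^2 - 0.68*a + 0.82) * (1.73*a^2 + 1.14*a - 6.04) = -5.8301*a^5 - 0.139599999999999*a^4 + 21.618*a^3 - 12.2822*a^2 + 5.042*a - 4.9528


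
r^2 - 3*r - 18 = (r - 6)*(r + 3)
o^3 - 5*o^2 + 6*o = o*(o - 3)*(o - 2)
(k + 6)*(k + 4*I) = k^2 + 6*k + 4*I*k + 24*I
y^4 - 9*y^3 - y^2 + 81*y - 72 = (y - 8)*(y - 3)*(y - 1)*(y + 3)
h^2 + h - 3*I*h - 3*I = (h + 1)*(h - 3*I)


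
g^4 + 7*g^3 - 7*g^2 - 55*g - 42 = (g - 3)*(g + 1)*(g + 2)*(g + 7)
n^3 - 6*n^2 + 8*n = n*(n - 4)*(n - 2)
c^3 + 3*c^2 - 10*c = c*(c - 2)*(c + 5)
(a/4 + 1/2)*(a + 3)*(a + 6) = a^3/4 + 11*a^2/4 + 9*a + 9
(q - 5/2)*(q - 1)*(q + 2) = q^3 - 3*q^2/2 - 9*q/2 + 5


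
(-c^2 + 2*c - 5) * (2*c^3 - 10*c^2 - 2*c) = -2*c^5 + 14*c^4 - 28*c^3 + 46*c^2 + 10*c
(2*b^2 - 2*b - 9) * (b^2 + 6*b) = 2*b^4 + 10*b^3 - 21*b^2 - 54*b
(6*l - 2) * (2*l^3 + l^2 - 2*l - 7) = 12*l^4 + 2*l^3 - 14*l^2 - 38*l + 14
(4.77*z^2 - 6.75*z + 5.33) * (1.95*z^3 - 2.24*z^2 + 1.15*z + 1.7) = 9.3015*z^5 - 23.8473*z^4 + 30.999*z^3 - 11.5927*z^2 - 5.3455*z + 9.061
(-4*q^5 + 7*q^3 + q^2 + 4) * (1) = -4*q^5 + 7*q^3 + q^2 + 4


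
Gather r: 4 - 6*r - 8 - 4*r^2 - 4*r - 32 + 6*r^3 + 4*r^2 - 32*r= 6*r^3 - 42*r - 36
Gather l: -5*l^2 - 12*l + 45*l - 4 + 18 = -5*l^2 + 33*l + 14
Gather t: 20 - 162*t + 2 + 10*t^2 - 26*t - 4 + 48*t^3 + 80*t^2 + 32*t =48*t^3 + 90*t^2 - 156*t + 18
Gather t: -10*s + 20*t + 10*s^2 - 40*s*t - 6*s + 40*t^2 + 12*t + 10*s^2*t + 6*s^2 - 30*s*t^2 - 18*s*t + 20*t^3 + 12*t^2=16*s^2 - 16*s + 20*t^3 + t^2*(52 - 30*s) + t*(10*s^2 - 58*s + 32)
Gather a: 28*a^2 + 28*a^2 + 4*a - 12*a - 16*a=56*a^2 - 24*a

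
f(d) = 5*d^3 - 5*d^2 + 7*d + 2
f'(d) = 15*d^2 - 10*d + 7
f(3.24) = 142.25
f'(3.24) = 132.06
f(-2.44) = -117.48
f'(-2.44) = 120.70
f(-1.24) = -23.90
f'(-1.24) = 42.46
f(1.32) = 14.03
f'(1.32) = 19.94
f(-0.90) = -12.00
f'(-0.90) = 28.15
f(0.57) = 5.29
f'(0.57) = 6.17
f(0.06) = 2.40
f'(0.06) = 6.45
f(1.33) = 14.23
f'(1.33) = 20.23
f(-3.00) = -199.00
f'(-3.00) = 172.00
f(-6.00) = -1300.00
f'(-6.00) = 607.00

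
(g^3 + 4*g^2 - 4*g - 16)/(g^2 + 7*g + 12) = (g^2 - 4)/(g + 3)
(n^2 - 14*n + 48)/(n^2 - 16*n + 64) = (n - 6)/(n - 8)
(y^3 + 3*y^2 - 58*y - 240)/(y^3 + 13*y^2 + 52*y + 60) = (y - 8)/(y + 2)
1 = 1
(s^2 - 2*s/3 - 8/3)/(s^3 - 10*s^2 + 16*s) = (s + 4/3)/(s*(s - 8))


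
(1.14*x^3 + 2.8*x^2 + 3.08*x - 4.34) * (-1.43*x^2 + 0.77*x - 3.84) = -1.6302*x^5 - 3.1262*x^4 - 6.626*x^3 - 2.1742*x^2 - 15.169*x + 16.6656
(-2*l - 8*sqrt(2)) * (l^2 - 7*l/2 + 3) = -2*l^3 - 8*sqrt(2)*l^2 + 7*l^2 - 6*l + 28*sqrt(2)*l - 24*sqrt(2)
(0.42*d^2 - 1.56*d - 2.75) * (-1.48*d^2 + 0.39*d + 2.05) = -0.6216*d^4 + 2.4726*d^3 + 4.3226*d^2 - 4.2705*d - 5.6375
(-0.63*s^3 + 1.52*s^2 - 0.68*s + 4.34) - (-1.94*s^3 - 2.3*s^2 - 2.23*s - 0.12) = 1.31*s^3 + 3.82*s^2 + 1.55*s + 4.46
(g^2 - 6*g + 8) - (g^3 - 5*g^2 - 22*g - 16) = -g^3 + 6*g^2 + 16*g + 24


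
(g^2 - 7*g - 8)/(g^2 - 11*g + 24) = (g + 1)/(g - 3)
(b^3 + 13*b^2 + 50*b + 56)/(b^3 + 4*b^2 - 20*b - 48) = (b^2 + 11*b + 28)/(b^2 + 2*b - 24)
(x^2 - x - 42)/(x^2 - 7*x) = (x + 6)/x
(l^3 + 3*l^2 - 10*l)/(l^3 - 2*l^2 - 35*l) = (l - 2)/(l - 7)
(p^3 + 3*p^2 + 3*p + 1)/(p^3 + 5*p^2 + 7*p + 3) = (p + 1)/(p + 3)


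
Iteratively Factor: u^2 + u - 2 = (u + 2)*(u - 1)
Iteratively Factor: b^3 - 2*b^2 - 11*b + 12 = (b - 1)*(b^2 - b - 12) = (b - 4)*(b - 1)*(b + 3)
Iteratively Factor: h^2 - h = (h)*(h - 1)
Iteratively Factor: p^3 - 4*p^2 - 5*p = (p - 5)*(p^2 + p) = p*(p - 5)*(p + 1)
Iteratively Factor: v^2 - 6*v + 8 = (v - 4)*(v - 2)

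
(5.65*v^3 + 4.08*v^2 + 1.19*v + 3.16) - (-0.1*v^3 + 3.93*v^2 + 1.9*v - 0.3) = 5.75*v^3 + 0.15*v^2 - 0.71*v + 3.46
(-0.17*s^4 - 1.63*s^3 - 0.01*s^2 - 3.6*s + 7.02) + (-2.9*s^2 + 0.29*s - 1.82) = -0.17*s^4 - 1.63*s^3 - 2.91*s^2 - 3.31*s + 5.2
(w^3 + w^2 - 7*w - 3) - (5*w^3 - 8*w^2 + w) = -4*w^3 + 9*w^2 - 8*w - 3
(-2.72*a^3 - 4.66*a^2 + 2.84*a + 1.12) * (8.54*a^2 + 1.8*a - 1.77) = -23.2288*a^5 - 44.6924*a^4 + 20.68*a^3 + 22.925*a^2 - 3.0108*a - 1.9824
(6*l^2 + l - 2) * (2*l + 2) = 12*l^3 + 14*l^2 - 2*l - 4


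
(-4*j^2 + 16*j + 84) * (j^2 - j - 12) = -4*j^4 + 20*j^3 + 116*j^2 - 276*j - 1008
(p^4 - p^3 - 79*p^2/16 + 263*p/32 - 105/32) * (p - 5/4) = p^5 - 9*p^4/4 - 59*p^3/16 + 921*p^2/64 - 1735*p/128 + 525/128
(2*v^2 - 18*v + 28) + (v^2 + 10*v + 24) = 3*v^2 - 8*v + 52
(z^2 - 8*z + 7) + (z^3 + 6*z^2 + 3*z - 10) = z^3 + 7*z^2 - 5*z - 3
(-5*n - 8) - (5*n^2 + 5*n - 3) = -5*n^2 - 10*n - 5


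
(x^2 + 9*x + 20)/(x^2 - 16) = (x + 5)/(x - 4)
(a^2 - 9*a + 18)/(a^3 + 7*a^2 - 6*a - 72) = (a - 6)/(a^2 + 10*a + 24)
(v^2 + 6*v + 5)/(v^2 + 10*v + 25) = (v + 1)/(v + 5)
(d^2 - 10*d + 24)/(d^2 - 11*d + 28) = (d - 6)/(d - 7)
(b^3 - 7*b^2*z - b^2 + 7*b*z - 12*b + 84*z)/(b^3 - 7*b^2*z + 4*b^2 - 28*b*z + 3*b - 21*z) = (b - 4)/(b + 1)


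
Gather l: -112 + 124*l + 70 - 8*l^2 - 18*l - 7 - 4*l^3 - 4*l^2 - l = -4*l^3 - 12*l^2 + 105*l - 49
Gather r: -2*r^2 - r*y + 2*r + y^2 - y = -2*r^2 + r*(2 - y) + y^2 - y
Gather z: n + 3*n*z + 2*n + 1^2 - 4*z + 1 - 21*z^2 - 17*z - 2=3*n - 21*z^2 + z*(3*n - 21)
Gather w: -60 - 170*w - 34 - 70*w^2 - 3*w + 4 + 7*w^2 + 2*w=-63*w^2 - 171*w - 90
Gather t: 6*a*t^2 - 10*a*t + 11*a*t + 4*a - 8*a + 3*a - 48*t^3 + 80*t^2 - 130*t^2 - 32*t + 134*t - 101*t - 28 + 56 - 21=-a - 48*t^3 + t^2*(6*a - 50) + t*(a + 1) + 7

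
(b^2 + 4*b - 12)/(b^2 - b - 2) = (b + 6)/(b + 1)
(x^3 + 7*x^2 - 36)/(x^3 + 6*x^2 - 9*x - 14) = (x^2 + 9*x + 18)/(x^2 + 8*x + 7)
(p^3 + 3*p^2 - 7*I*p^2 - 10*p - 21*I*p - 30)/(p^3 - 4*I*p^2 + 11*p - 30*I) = (p + 3)/(p + 3*I)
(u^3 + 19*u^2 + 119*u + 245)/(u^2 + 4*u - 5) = (u^2 + 14*u + 49)/(u - 1)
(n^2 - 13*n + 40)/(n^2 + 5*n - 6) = (n^2 - 13*n + 40)/(n^2 + 5*n - 6)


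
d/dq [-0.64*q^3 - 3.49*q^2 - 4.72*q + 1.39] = -1.92*q^2 - 6.98*q - 4.72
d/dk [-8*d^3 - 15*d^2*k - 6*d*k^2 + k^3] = -15*d^2 - 12*d*k + 3*k^2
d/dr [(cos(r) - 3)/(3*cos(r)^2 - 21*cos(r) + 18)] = (cos(r)^2 - 6*cos(r) + 15)*sin(r)/(3*(cos(r)^2 - 7*cos(r) + 6)^2)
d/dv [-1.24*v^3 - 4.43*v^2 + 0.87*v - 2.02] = -3.72*v^2 - 8.86*v + 0.87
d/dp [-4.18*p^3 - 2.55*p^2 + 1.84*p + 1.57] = -12.54*p^2 - 5.1*p + 1.84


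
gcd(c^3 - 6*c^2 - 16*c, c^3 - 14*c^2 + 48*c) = c^2 - 8*c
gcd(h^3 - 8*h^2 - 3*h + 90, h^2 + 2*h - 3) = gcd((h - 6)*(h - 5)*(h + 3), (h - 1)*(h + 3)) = h + 3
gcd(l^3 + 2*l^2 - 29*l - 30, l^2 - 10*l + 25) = l - 5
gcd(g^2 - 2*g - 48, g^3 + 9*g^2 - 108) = g + 6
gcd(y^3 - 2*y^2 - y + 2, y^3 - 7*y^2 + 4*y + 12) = y^2 - y - 2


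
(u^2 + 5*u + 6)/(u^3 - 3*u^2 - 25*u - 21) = (u + 2)/(u^2 - 6*u - 7)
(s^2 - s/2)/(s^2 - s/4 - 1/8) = 4*s/(4*s + 1)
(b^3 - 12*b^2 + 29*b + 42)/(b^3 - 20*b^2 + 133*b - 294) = (b + 1)/(b - 7)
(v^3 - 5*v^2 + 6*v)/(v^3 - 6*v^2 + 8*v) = (v - 3)/(v - 4)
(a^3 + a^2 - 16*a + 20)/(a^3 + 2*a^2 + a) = (a^3 + a^2 - 16*a + 20)/(a*(a^2 + 2*a + 1))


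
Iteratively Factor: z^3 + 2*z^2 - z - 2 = (z - 1)*(z^2 + 3*z + 2) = (z - 1)*(z + 2)*(z + 1)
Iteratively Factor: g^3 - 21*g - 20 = (g - 5)*(g^2 + 5*g + 4) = (g - 5)*(g + 1)*(g + 4)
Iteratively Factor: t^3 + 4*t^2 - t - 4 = (t - 1)*(t^2 + 5*t + 4) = (t - 1)*(t + 1)*(t + 4)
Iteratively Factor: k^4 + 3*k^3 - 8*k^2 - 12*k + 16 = (k + 2)*(k^3 + k^2 - 10*k + 8) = (k - 1)*(k + 2)*(k^2 + 2*k - 8) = (k - 2)*(k - 1)*(k + 2)*(k + 4)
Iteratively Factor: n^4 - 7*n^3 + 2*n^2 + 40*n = (n - 4)*(n^3 - 3*n^2 - 10*n) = (n - 4)*(n + 2)*(n^2 - 5*n) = (n - 5)*(n - 4)*(n + 2)*(n)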